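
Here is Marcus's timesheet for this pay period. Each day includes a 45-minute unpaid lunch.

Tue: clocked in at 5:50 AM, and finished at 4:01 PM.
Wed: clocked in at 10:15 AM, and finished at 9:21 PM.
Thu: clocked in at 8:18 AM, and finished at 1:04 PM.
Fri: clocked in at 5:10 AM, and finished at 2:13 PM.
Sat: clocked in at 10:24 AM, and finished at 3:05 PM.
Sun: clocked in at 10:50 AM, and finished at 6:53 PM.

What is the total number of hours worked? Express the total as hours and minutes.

Tue: 5:50 AM–4:01 PM = 10 h 11 min; less 45 min break → 9 h 26 min
Wed: 10:15 AM–9:21 PM = 11 h 6 min; less 45 min break → 10 h 21 min
Thu: 8:18 AM–1:04 PM = 4 h 46 min; less 45 min break → 4 h 1 min
Fri: 5:10 AM–2:13 PM = 9 h 3 min; less 45 min break → 8 h 18 min
Sat: 10:24 AM–3:05 PM = 4 h 41 min; less 45 min break → 3 h 56 min
Sun: 10:50 AM–6:53 PM = 8 h 3 min; less 45 min break → 7 h 18 min
Total: 9 h 26 min + 10 h 21 min + 4 h 1 min + 8 h 18 min + 3 h 56 min + 7 h 18 min = 43 h 20 min.

43 h 20 min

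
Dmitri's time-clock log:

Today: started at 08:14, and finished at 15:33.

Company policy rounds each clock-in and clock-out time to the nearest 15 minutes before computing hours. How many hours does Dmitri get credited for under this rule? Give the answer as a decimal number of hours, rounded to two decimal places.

7.25 hours

Today: in 08:14→08:15, out 15:33→15:30; 7 h 15 min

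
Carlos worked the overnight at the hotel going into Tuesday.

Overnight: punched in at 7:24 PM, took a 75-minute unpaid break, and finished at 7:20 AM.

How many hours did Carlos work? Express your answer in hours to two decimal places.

10.68 hours

Overnight: 7:24 PM → midnight = 4 h 36 min; midnight → 7:20 AM = 7 h 20 min; span 11 h 56 min; less 75 min break → 10 h 41 min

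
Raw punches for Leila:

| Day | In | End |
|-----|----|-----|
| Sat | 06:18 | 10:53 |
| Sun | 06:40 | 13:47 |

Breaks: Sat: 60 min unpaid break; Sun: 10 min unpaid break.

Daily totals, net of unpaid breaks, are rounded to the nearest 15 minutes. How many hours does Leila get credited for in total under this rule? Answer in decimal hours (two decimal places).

Sat: 06:18–10:53 = 4 h 35 min − 60 min = 3 h 35 min → rounds to 3 h 30 min
Sun: 06:40–13:47 = 7 h 7 min − 10 min = 6 h 57 min → rounds to 7 h 0 min
Total credited: 10 h 30 min.

10.50 hours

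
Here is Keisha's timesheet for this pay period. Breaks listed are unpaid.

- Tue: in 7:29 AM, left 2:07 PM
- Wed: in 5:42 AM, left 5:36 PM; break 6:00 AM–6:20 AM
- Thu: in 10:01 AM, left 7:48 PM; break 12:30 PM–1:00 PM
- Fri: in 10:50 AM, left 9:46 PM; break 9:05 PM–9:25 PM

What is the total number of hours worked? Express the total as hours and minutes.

Tue: 7:29 AM–2:07 PM = 6 h 38 min
Wed: 5:42 AM–5:36 PM = 11 h 54 min; less 20 min break → 11 h 34 min
Thu: 10:01 AM–7:48 PM = 9 h 47 min; less 30 min break → 9 h 17 min
Fri: 10:50 AM–9:46 PM = 10 h 56 min; less 20 min break → 10 h 36 min
Total: 6 h 38 min + 11 h 34 min + 9 h 17 min + 10 h 36 min = 38 h 5 min.

38 h 5 min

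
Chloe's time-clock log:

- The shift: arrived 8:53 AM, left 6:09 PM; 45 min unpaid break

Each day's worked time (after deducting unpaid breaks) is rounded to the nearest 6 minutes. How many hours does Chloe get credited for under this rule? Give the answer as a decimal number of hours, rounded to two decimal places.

The shift: 8:53 AM–6:09 PM = 9 h 16 min − 45 min = 8 h 31 min → rounds to 8 h 30 min

8.50 hours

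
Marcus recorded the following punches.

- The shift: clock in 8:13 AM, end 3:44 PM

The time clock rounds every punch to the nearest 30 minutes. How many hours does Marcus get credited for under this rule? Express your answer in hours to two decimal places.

7.50 hours

The shift: in 8:13 AM→8:00 AM, out 3:44 PM→3:30 PM; 7 h 30 min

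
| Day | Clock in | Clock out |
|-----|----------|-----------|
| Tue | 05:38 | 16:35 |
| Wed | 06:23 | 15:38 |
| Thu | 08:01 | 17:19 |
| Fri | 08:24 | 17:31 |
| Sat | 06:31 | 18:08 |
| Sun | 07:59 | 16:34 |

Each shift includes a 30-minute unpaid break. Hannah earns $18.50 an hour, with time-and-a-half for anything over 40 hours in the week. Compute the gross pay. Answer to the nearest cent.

$1178.91

Tue: 05:38–16:35 = 10 h 57 min; less 30 min break → 10 h 27 min
Wed: 06:23–15:38 = 9 h 15 min; less 30 min break → 8 h 45 min
Thu: 08:01–17:19 = 9 h 18 min; less 30 min break → 8 h 48 min
Fri: 08:24–17:31 = 9 h 7 min; less 30 min break → 8 h 37 min
Sat: 06:31–18:08 = 11 h 37 min; less 30 min break → 11 h 7 min
Sun: 07:59–16:34 = 8 h 35 min; less 30 min break → 8 h 5 min
Total worked: 55 h 49 min = 3349 min.
Regular 40 h 0 min = 2400 min at $18.50/h; overtime 15 h 49 min = 949 min at $27.75/h.
Pay = (2400 × $18.50 + 949 × $27.75) ÷ 60 = $1178.91.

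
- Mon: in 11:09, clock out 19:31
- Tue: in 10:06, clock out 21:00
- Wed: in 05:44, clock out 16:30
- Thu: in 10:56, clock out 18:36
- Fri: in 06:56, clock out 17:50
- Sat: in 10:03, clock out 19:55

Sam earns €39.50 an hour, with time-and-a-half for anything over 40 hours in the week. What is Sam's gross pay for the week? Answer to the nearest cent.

Mon: 11:09–19:31 = 8 h 22 min
Tue: 10:06–21:00 = 10 h 54 min
Wed: 05:44–16:30 = 10 h 46 min
Thu: 10:56–18:36 = 7 h 40 min
Fri: 06:56–17:50 = 10 h 54 min
Sat: 10:03–19:55 = 9 h 52 min
Total worked: 58 h 28 min = 3508 min.
Regular 40 h 0 min = 2400 min at €39.50/h; overtime 18 h 28 min = 1108 min at €59.25/h.
Pay = (2400 × €39.50 + 1108 × €59.25) ÷ 60 = €2674.15.

€2674.15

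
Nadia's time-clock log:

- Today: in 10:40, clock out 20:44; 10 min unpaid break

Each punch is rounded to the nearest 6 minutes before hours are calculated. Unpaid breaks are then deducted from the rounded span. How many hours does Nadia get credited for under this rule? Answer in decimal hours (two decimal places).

Today: in 10:40→10:42, out 20:44→20:42; 10 h 0 min − 10 min = 9 h 50 min

9.83 hours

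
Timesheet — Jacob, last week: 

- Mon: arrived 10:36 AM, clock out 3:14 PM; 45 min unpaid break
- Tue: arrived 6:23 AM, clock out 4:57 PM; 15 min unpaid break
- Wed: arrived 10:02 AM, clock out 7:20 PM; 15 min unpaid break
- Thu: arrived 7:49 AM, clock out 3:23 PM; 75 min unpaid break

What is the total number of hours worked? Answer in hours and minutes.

29 h 34 min

Mon: 10:36 AM–3:14 PM = 4 h 38 min; less 45 min break → 3 h 53 min
Tue: 6:23 AM–4:57 PM = 10 h 34 min; less 15 min break → 10 h 19 min
Wed: 10:02 AM–7:20 PM = 9 h 18 min; less 15 min break → 9 h 3 min
Thu: 7:49 AM–3:23 PM = 7 h 34 min; less 75 min break → 6 h 19 min
Total: 3 h 53 min + 10 h 19 min + 9 h 3 min + 6 h 19 min = 29 h 34 min.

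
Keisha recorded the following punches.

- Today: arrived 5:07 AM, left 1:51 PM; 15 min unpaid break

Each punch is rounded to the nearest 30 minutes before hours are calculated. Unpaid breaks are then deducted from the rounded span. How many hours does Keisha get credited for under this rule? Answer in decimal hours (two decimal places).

8.75 hours

Today: in 5:07 AM→5:00 AM, out 1:51 PM→2:00 PM; 9 h 0 min − 15 min = 8 h 45 min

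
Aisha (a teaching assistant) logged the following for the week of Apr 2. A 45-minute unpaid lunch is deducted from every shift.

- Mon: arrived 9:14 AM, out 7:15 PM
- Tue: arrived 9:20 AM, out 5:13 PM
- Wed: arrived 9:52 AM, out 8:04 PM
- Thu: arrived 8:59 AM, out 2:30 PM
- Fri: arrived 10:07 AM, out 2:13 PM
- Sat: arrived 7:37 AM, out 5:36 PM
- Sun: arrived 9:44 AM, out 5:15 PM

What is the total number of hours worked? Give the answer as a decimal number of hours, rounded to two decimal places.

49.97 hours

Mon: 9:14 AM–7:15 PM = 10 h 1 min; less 45 min break → 9 h 16 min
Tue: 9:20 AM–5:13 PM = 7 h 53 min; less 45 min break → 7 h 8 min
Wed: 9:52 AM–8:04 PM = 10 h 12 min; less 45 min break → 9 h 27 min
Thu: 8:59 AM–2:30 PM = 5 h 31 min; less 45 min break → 4 h 46 min
Fri: 10:07 AM–2:13 PM = 4 h 6 min; less 45 min break → 3 h 21 min
Sat: 7:37 AM–5:36 PM = 9 h 59 min; less 45 min break → 9 h 14 min
Sun: 9:44 AM–5:15 PM = 7 h 31 min; less 45 min break → 6 h 46 min
Total: 9 h 16 min + 7 h 8 min + 9 h 27 min + 4 h 46 min + 3 h 21 min + 9 h 14 min + 6 h 46 min = 49 h 58 min.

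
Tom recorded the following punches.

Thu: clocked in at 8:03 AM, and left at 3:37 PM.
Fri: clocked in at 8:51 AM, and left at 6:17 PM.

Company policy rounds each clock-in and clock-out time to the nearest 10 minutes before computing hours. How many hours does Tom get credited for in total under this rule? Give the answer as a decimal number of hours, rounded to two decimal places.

Thu: in 8:03 AM→8:00 AM, out 3:37 PM→3:40 PM; 7 h 40 min
Fri: in 8:51 AM→8:50 AM, out 6:17 PM→6:20 PM; 9 h 30 min
Total credited: 17 h 10 min.

17.17 hours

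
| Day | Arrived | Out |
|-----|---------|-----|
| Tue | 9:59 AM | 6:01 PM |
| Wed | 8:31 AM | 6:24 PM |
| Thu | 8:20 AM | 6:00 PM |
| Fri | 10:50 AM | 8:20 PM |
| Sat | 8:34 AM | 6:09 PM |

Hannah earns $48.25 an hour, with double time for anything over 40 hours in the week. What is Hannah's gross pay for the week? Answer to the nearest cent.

$2573.33

Tue: 9:59 AM–6:01 PM = 8 h 2 min
Wed: 8:31 AM–6:24 PM = 9 h 53 min
Thu: 8:20 AM–6:00 PM = 9 h 40 min
Fri: 10:50 AM–8:20 PM = 9 h 30 min
Sat: 8:34 AM–6:09 PM = 9 h 35 min
Total worked: 46 h 40 min = 2800 min.
Regular 40 h 0 min = 2400 min at $48.25/h; overtime 6 h 40 min = 400 min at $96.50/h.
Pay = (2400 × $48.25 + 400 × $96.50) ÷ 60 = $2573.33.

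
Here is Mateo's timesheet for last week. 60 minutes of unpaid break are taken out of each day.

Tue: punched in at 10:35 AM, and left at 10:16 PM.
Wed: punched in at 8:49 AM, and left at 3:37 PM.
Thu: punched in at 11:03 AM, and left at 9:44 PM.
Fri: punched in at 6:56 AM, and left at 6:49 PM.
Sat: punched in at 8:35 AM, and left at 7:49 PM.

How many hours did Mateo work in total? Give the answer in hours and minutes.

Tue: 10:35 AM–10:16 PM = 11 h 41 min; less 60 min break → 10 h 41 min
Wed: 8:49 AM–3:37 PM = 6 h 48 min; less 60 min break → 5 h 48 min
Thu: 11:03 AM–9:44 PM = 10 h 41 min; less 60 min break → 9 h 41 min
Fri: 6:56 AM–6:49 PM = 11 h 53 min; less 60 min break → 10 h 53 min
Sat: 8:35 AM–7:49 PM = 11 h 14 min; less 60 min break → 10 h 14 min
Total: 10 h 41 min + 5 h 48 min + 9 h 41 min + 10 h 53 min + 10 h 14 min = 47 h 17 min.

47 h 17 min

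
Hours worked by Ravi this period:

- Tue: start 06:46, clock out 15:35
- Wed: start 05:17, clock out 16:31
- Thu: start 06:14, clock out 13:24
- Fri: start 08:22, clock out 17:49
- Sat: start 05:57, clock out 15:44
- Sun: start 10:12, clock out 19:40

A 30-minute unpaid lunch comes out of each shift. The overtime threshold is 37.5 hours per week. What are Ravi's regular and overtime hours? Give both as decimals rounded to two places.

Regular 37.50 hours, overtime 15.42 hours

Tue: 06:46–15:35 = 8 h 49 min; less 30 min break → 8 h 19 min
Wed: 05:17–16:31 = 11 h 14 min; less 30 min break → 10 h 44 min
Thu: 06:14–13:24 = 7 h 10 min; less 30 min break → 6 h 40 min
Fri: 08:22–17:49 = 9 h 27 min; less 30 min break → 8 h 57 min
Sat: 05:57–15:44 = 9 h 47 min; less 30 min break → 9 h 17 min
Sun: 10:12–19:40 = 9 h 28 min; less 30 min break → 8 h 58 min
Total worked: 52 h 55 min = 52.92 h.
Threshold 37.5 h → overtime 15 h 25 min, regular 37 h 30 min.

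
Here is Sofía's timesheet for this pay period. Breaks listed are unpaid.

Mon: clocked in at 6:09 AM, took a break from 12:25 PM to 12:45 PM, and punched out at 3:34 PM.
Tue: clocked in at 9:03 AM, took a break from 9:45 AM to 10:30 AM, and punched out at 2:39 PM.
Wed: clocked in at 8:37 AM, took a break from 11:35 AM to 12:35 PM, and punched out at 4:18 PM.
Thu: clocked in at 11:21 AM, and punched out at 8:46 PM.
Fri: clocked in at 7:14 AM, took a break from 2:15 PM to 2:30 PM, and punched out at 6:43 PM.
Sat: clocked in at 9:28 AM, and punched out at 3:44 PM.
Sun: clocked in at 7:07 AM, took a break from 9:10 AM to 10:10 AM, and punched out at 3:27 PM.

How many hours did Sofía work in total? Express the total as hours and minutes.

54 h 52 min

Mon: 6:09 AM–3:34 PM = 9 h 25 min; less 20 min break → 9 h 5 min
Tue: 9:03 AM–2:39 PM = 5 h 36 min; less 45 min break → 4 h 51 min
Wed: 8:37 AM–4:18 PM = 7 h 41 min; less 60 min break → 6 h 41 min
Thu: 11:21 AM–8:46 PM = 9 h 25 min
Fri: 7:14 AM–6:43 PM = 11 h 29 min; less 15 min break → 11 h 14 min
Sat: 9:28 AM–3:44 PM = 6 h 16 min
Sun: 7:07 AM–3:27 PM = 8 h 20 min; less 60 min break → 7 h 20 min
Total: 9 h 5 min + 4 h 51 min + 6 h 41 min + 9 h 25 min + 11 h 14 min + 6 h 16 min + 7 h 20 min = 54 h 52 min.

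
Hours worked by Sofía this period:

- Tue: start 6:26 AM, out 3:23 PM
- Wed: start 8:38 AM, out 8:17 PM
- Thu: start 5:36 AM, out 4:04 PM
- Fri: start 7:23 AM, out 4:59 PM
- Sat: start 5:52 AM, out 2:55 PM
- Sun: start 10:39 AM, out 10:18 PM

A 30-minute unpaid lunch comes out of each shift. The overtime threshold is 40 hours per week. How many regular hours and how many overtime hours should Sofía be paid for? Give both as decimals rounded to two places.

Regular 40.00 hours, overtime 18.37 hours

Tue: 6:26 AM–3:23 PM = 8 h 57 min; less 30 min break → 8 h 27 min
Wed: 8:38 AM–8:17 PM = 11 h 39 min; less 30 min break → 11 h 9 min
Thu: 5:36 AM–4:04 PM = 10 h 28 min; less 30 min break → 9 h 58 min
Fri: 7:23 AM–4:59 PM = 9 h 36 min; less 30 min break → 9 h 6 min
Sat: 5:52 AM–2:55 PM = 9 h 3 min; less 30 min break → 8 h 33 min
Sun: 10:39 AM–10:18 PM = 11 h 39 min; less 30 min break → 11 h 9 min
Total worked: 58 h 22 min = 58.37 h.
Threshold 40 h → overtime 18 h 22 min, regular 40 h 0 min.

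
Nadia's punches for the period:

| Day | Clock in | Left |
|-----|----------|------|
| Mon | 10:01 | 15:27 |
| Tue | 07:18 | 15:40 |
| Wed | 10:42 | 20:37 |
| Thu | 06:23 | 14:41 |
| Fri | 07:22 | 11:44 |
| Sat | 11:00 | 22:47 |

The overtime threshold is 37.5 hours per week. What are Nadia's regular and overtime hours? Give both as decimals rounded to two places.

Regular 37.50 hours, overtime 10.67 hours

Mon: 10:01–15:27 = 5 h 26 min
Tue: 07:18–15:40 = 8 h 22 min
Wed: 10:42–20:37 = 9 h 55 min
Thu: 06:23–14:41 = 8 h 18 min
Fri: 07:22–11:44 = 4 h 22 min
Sat: 11:00–22:47 = 11 h 47 min
Total worked: 48 h 10 min = 48.17 h.
Threshold 37.5 h → overtime 10 h 40 min, regular 37 h 30 min.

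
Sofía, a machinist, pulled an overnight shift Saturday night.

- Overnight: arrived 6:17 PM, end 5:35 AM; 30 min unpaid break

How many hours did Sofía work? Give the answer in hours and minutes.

Overnight: 6:17 PM → midnight = 5 h 43 min; midnight → 5:35 AM = 5 h 35 min; span 11 h 18 min; less 30 min break → 10 h 48 min

10 h 48 min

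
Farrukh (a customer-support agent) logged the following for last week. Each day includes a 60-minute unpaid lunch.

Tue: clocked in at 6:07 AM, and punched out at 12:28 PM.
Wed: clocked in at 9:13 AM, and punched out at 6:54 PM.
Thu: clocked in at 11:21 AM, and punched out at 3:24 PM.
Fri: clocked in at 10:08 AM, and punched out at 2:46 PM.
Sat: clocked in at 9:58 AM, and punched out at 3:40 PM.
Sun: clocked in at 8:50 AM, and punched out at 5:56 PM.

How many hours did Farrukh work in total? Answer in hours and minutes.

Tue: 6:07 AM–12:28 PM = 6 h 21 min; less 60 min break → 5 h 21 min
Wed: 9:13 AM–6:54 PM = 9 h 41 min; less 60 min break → 8 h 41 min
Thu: 11:21 AM–3:24 PM = 4 h 3 min; less 60 min break → 3 h 3 min
Fri: 10:08 AM–2:46 PM = 4 h 38 min; less 60 min break → 3 h 38 min
Sat: 9:58 AM–3:40 PM = 5 h 42 min; less 60 min break → 4 h 42 min
Sun: 8:50 AM–5:56 PM = 9 h 6 min; less 60 min break → 8 h 6 min
Total: 5 h 21 min + 8 h 41 min + 3 h 3 min + 3 h 38 min + 4 h 42 min + 8 h 6 min = 33 h 31 min.

33 h 31 min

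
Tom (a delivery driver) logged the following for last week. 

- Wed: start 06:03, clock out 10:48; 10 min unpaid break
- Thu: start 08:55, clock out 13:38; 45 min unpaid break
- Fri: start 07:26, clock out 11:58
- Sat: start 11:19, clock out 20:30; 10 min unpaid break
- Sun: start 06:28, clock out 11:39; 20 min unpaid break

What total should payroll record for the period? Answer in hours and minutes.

Wed: 06:03–10:48 = 4 h 45 min; less 10 min break → 4 h 35 min
Thu: 08:55–13:38 = 4 h 43 min; less 45 min break → 3 h 58 min
Fri: 07:26–11:58 = 4 h 32 min
Sat: 11:19–20:30 = 9 h 11 min; less 10 min break → 9 h 1 min
Sun: 06:28–11:39 = 5 h 11 min; less 20 min break → 4 h 51 min
Total: 4 h 35 min + 3 h 58 min + 4 h 32 min + 9 h 1 min + 4 h 51 min = 26 h 57 min.

26 h 57 min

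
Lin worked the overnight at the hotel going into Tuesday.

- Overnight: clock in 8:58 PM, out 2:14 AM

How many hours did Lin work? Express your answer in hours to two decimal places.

5.27 hours

Overnight: 8:58 PM → midnight = 3 h 2 min; midnight → 2:14 AM = 2 h 14 min; span 5 h 16 min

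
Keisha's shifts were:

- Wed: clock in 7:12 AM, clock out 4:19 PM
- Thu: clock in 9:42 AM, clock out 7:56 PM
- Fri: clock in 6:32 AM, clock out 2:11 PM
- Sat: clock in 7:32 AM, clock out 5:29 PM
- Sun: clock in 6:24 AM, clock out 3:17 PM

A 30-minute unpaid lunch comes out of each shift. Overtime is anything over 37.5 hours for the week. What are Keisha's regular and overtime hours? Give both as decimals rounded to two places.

Regular 37.50 hours, overtime 5.83 hours

Wed: 7:12 AM–4:19 PM = 9 h 7 min; less 30 min break → 8 h 37 min
Thu: 9:42 AM–7:56 PM = 10 h 14 min; less 30 min break → 9 h 44 min
Fri: 6:32 AM–2:11 PM = 7 h 39 min; less 30 min break → 7 h 9 min
Sat: 7:32 AM–5:29 PM = 9 h 57 min; less 30 min break → 9 h 27 min
Sun: 6:24 AM–3:17 PM = 8 h 53 min; less 30 min break → 8 h 23 min
Total worked: 43 h 20 min = 43.33 h.
Threshold 37.5 h → overtime 5 h 50 min, regular 37 h 30 min.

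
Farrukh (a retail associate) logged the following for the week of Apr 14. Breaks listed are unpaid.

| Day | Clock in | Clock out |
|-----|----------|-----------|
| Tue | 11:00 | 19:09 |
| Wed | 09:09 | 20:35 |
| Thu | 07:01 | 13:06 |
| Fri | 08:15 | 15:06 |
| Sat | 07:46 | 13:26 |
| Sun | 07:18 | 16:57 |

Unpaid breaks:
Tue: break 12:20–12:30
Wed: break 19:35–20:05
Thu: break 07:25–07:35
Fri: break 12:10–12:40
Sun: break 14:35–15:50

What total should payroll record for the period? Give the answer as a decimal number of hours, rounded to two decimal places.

Tue: 11:00–19:09 = 8 h 9 min; less 10 min break → 7 h 59 min
Wed: 09:09–20:35 = 11 h 26 min; less 30 min break → 10 h 56 min
Thu: 07:01–13:06 = 6 h 5 min; less 10 min break → 5 h 55 min
Fri: 08:15–15:06 = 6 h 51 min; less 30 min break → 6 h 21 min
Sat: 07:46–13:26 = 5 h 40 min
Sun: 07:18–16:57 = 9 h 39 min; less 75 min break → 8 h 24 min
Total: 7 h 59 min + 10 h 56 min + 5 h 55 min + 6 h 21 min + 5 h 40 min + 8 h 24 min = 45 h 15 min.

45.25 hours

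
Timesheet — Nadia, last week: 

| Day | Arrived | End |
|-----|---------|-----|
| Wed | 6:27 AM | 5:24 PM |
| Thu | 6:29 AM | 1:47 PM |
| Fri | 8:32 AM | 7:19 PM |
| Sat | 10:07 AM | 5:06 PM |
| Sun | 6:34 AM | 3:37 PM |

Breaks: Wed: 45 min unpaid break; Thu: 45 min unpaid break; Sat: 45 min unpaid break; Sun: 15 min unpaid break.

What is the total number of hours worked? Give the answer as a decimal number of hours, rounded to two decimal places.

Wed: 6:27 AM–5:24 PM = 10 h 57 min; less 45 min break → 10 h 12 min
Thu: 6:29 AM–1:47 PM = 7 h 18 min; less 45 min break → 6 h 33 min
Fri: 8:32 AM–7:19 PM = 10 h 47 min
Sat: 10:07 AM–5:06 PM = 6 h 59 min; less 45 min break → 6 h 14 min
Sun: 6:34 AM–3:37 PM = 9 h 3 min; less 15 min break → 8 h 48 min
Total: 10 h 12 min + 6 h 33 min + 10 h 47 min + 6 h 14 min + 8 h 48 min = 42 h 34 min.

42.57 hours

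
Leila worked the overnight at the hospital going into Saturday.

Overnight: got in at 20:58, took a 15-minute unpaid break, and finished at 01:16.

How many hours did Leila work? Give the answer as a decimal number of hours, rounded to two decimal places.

4.05 hours

Overnight: 20:58 → midnight = 3 h 2 min; midnight → 01:16 = 1 h 16 min; span 4 h 18 min; less 15 min break → 4 h 3 min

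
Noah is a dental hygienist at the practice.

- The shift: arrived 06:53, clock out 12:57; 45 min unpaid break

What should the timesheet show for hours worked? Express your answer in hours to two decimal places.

The shift: 06:53–12:57 = 6 h 4 min; less 45 min break → 5 h 19 min

5.32 hours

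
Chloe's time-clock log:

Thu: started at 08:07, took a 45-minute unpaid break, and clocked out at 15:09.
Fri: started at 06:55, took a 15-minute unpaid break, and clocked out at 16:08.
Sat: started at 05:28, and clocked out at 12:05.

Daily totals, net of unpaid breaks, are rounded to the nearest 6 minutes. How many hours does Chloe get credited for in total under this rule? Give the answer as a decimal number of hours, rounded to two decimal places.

21.90 hours

Thu: 08:07–15:09 = 7 h 2 min − 45 min = 6 h 17 min → rounds to 6 h 18 min
Fri: 06:55–16:08 = 9 h 13 min − 15 min = 8 h 58 min → rounds to 9 h 0 min
Sat: 05:28–12:05 = 6 h 37 min → rounds to 6 h 36 min
Total credited: 21 h 54 min.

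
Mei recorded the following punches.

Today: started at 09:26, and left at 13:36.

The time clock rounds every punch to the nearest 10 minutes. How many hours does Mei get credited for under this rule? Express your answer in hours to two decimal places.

4.17 hours

Today: in 09:26→09:30, out 13:36→13:40; 4 h 10 min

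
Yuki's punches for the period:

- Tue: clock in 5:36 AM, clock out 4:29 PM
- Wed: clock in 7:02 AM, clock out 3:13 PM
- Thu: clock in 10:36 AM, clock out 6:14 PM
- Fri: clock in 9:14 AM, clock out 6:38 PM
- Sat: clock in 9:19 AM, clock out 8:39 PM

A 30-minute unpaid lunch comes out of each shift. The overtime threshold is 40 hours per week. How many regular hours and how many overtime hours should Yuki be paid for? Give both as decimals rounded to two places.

Tue: 5:36 AM–4:29 PM = 10 h 53 min; less 30 min break → 10 h 23 min
Wed: 7:02 AM–3:13 PM = 8 h 11 min; less 30 min break → 7 h 41 min
Thu: 10:36 AM–6:14 PM = 7 h 38 min; less 30 min break → 7 h 8 min
Fri: 9:14 AM–6:38 PM = 9 h 24 min; less 30 min break → 8 h 54 min
Sat: 9:19 AM–8:39 PM = 11 h 20 min; less 30 min break → 10 h 50 min
Total worked: 44 h 56 min = 44.93 h.
Threshold 40 h → overtime 4 h 56 min, regular 40 h 0 min.

Regular 40.00 hours, overtime 4.93 hours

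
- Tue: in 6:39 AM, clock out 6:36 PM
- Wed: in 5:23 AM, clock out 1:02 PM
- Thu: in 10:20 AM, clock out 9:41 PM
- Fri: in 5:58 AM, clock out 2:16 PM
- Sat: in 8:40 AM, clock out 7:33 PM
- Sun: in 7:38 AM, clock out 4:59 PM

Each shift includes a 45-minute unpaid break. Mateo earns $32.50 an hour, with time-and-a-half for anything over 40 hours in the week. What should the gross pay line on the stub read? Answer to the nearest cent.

$2030.44

Tue: 6:39 AM–6:36 PM = 11 h 57 min; less 45 min break → 11 h 12 min
Wed: 5:23 AM–1:02 PM = 7 h 39 min; less 45 min break → 6 h 54 min
Thu: 10:20 AM–9:41 PM = 11 h 21 min; less 45 min break → 10 h 36 min
Fri: 5:58 AM–2:16 PM = 8 h 18 min; less 45 min break → 7 h 33 min
Sat: 8:40 AM–7:33 PM = 10 h 53 min; less 45 min break → 10 h 8 min
Sun: 7:38 AM–4:59 PM = 9 h 21 min; less 45 min break → 8 h 36 min
Total worked: 54 h 59 min = 3299 min.
Regular 40 h 0 min = 2400 min at $32.50/h; overtime 14 h 59 min = 899 min at $48.75/h.
Pay = (2400 × $32.50 + 899 × $48.75) ÷ 60 = $2030.44.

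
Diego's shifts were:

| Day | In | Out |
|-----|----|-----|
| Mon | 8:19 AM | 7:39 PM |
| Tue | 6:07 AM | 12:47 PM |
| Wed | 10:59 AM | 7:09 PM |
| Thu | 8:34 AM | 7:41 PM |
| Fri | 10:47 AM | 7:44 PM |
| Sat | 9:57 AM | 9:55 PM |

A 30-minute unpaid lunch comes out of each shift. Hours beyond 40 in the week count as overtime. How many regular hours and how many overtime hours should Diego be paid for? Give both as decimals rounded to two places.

Regular 40.00 hours, overtime 15.20 hours

Mon: 8:19 AM–7:39 PM = 11 h 20 min; less 30 min break → 10 h 50 min
Tue: 6:07 AM–12:47 PM = 6 h 40 min; less 30 min break → 6 h 10 min
Wed: 10:59 AM–7:09 PM = 8 h 10 min; less 30 min break → 7 h 40 min
Thu: 8:34 AM–7:41 PM = 11 h 7 min; less 30 min break → 10 h 37 min
Fri: 10:47 AM–7:44 PM = 8 h 57 min; less 30 min break → 8 h 27 min
Sat: 9:57 AM–9:55 PM = 11 h 58 min; less 30 min break → 11 h 28 min
Total worked: 55 h 12 min = 55.20 h.
Threshold 40 h → overtime 15 h 12 min, regular 40 h 0 min.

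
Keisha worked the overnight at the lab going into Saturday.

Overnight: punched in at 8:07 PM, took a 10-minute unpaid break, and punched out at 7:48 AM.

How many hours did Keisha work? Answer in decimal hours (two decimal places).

11.52 hours

Overnight: 8:07 PM → midnight = 3 h 53 min; midnight → 7:48 AM = 7 h 48 min; span 11 h 41 min; less 10 min break → 11 h 31 min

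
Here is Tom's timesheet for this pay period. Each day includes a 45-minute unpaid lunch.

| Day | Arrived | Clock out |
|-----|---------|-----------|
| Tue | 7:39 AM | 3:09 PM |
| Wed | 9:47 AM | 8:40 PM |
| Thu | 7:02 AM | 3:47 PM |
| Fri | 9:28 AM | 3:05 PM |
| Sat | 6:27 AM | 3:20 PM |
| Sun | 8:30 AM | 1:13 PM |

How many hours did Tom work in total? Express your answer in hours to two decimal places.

41.85 hours

Tue: 7:39 AM–3:09 PM = 7 h 30 min; less 45 min break → 6 h 45 min
Wed: 9:47 AM–8:40 PM = 10 h 53 min; less 45 min break → 10 h 8 min
Thu: 7:02 AM–3:47 PM = 8 h 45 min; less 45 min break → 8 h 0 min
Fri: 9:28 AM–3:05 PM = 5 h 37 min; less 45 min break → 4 h 52 min
Sat: 6:27 AM–3:20 PM = 8 h 53 min; less 45 min break → 8 h 8 min
Sun: 8:30 AM–1:13 PM = 4 h 43 min; less 45 min break → 3 h 58 min
Total: 6 h 45 min + 10 h 8 min + 8 h 0 min + 4 h 52 min + 8 h 8 min + 3 h 58 min = 41 h 51 min.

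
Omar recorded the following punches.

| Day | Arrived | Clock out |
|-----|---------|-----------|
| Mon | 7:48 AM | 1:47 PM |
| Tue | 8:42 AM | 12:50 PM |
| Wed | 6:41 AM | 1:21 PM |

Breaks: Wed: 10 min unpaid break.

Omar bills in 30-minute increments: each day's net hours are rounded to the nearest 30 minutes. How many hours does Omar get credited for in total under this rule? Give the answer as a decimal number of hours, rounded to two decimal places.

Mon: 7:48 AM–1:47 PM = 5 h 59 min → rounds to 6 h 0 min
Tue: 8:42 AM–12:50 PM = 4 h 8 min → rounds to 4 h 0 min
Wed: 6:41 AM–1:21 PM = 6 h 40 min − 10 min = 6 h 30 min → rounds to 6 h 30 min
Total credited: 16 h 30 min.

16.50 hours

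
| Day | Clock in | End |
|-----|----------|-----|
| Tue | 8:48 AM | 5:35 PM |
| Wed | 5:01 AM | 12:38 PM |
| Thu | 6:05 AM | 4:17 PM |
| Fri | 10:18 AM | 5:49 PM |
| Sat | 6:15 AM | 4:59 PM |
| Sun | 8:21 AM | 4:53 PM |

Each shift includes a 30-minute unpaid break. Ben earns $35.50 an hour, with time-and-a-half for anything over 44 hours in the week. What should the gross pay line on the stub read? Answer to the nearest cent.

$1901.91

Tue: 8:48 AM–5:35 PM = 8 h 47 min; less 30 min break → 8 h 17 min
Wed: 5:01 AM–12:38 PM = 7 h 37 min; less 30 min break → 7 h 7 min
Thu: 6:05 AM–4:17 PM = 10 h 12 min; less 30 min break → 9 h 42 min
Fri: 10:18 AM–5:49 PM = 7 h 31 min; less 30 min break → 7 h 1 min
Sat: 6:15 AM–4:59 PM = 10 h 44 min; less 30 min break → 10 h 14 min
Sun: 8:21 AM–4:53 PM = 8 h 32 min; less 30 min break → 8 h 2 min
Total worked: 50 h 23 min = 3023 min.
Regular 44 h 0 min = 2640 min at $35.50/h; overtime 6 h 23 min = 383 min at $53.25/h.
Pay = (2640 × $35.50 + 383 × $53.25) ÷ 60 = $1901.91.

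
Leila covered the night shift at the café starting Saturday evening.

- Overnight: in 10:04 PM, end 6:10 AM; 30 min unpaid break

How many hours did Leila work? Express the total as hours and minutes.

Overnight: 10:04 PM → midnight = 1 h 56 min; midnight → 6:10 AM = 6 h 10 min; span 8 h 6 min; less 30 min break → 7 h 36 min

7 h 36 min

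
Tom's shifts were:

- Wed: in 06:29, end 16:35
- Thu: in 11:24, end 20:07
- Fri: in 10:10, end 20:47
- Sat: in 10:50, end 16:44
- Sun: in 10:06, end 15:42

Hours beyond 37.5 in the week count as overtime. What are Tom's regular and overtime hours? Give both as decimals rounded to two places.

Wed: 06:29–16:35 = 10 h 6 min
Thu: 11:24–20:07 = 8 h 43 min
Fri: 10:10–20:47 = 10 h 37 min
Sat: 10:50–16:44 = 5 h 54 min
Sun: 10:06–15:42 = 5 h 36 min
Total worked: 40 h 56 min = 40.93 h.
Threshold 37.5 h → overtime 3 h 26 min, regular 37 h 30 min.

Regular 37.50 hours, overtime 3.43 hours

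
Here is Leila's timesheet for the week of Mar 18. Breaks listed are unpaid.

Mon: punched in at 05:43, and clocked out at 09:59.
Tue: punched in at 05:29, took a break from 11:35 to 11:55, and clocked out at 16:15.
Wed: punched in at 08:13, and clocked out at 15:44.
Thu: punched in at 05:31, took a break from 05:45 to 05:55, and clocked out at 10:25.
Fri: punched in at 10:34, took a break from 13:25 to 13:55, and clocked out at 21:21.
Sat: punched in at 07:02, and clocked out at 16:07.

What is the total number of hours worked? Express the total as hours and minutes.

46 h 19 min

Mon: 05:43–09:59 = 4 h 16 min
Tue: 05:29–16:15 = 10 h 46 min; less 20 min break → 10 h 26 min
Wed: 08:13–15:44 = 7 h 31 min
Thu: 05:31–10:25 = 4 h 54 min; less 10 min break → 4 h 44 min
Fri: 10:34–21:21 = 10 h 47 min; less 30 min break → 10 h 17 min
Sat: 07:02–16:07 = 9 h 5 min
Total: 4 h 16 min + 10 h 26 min + 7 h 31 min + 4 h 44 min + 10 h 17 min + 9 h 5 min = 46 h 19 min.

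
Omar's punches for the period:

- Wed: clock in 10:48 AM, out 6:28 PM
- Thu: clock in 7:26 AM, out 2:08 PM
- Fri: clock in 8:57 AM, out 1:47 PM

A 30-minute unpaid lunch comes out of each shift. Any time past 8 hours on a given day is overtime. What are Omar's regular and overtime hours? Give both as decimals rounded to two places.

Wed: 10:48 AM–6:28 PM = 7 h 40 min; less 30 min break → 7 h 10 min
Thu: 7:26 AM–2:08 PM = 6 h 42 min; less 30 min break → 6 h 12 min
Fri: 8:57 AM–1:47 PM = 4 h 50 min; less 30 min break → 4 h 20 min
Wed reg 7 h 10 min / OT 0 h 0 min; Thu reg 6 h 12 min / OT 0 h 0 min; Fri reg 4 h 20 min / OT 0 h 0 min.
Totals: regular 17 h 42 min, overtime 0 h 0 min.

Regular 17.70 hours, overtime 0.00 hours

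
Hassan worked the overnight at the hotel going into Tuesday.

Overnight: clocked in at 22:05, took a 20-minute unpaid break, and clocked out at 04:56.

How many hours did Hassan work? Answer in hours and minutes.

6 h 31 min

Overnight: 22:05 → midnight = 1 h 55 min; midnight → 04:56 = 4 h 56 min; span 6 h 51 min; less 20 min break → 6 h 31 min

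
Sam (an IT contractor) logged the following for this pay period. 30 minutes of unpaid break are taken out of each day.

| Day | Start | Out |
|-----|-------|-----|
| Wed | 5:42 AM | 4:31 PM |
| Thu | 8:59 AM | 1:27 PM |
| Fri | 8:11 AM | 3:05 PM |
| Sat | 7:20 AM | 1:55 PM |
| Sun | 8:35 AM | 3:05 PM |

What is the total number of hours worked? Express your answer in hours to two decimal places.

32.77 hours

Wed: 5:42 AM–4:31 PM = 10 h 49 min; less 30 min break → 10 h 19 min
Thu: 8:59 AM–1:27 PM = 4 h 28 min; less 30 min break → 3 h 58 min
Fri: 8:11 AM–3:05 PM = 6 h 54 min; less 30 min break → 6 h 24 min
Sat: 7:20 AM–1:55 PM = 6 h 35 min; less 30 min break → 6 h 5 min
Sun: 8:35 AM–3:05 PM = 6 h 30 min; less 30 min break → 6 h 0 min
Total: 10 h 19 min + 3 h 58 min + 6 h 24 min + 6 h 5 min + 6 h 0 min = 32 h 46 min.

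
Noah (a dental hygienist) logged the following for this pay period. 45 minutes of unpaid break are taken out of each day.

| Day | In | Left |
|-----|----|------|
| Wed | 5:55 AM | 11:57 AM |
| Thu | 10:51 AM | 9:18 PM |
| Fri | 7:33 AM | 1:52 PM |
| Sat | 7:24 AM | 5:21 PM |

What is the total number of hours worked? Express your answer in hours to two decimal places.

29.75 hours

Wed: 5:55 AM–11:57 AM = 6 h 2 min; less 45 min break → 5 h 17 min
Thu: 10:51 AM–9:18 PM = 10 h 27 min; less 45 min break → 9 h 42 min
Fri: 7:33 AM–1:52 PM = 6 h 19 min; less 45 min break → 5 h 34 min
Sat: 7:24 AM–5:21 PM = 9 h 57 min; less 45 min break → 9 h 12 min
Total: 5 h 17 min + 9 h 42 min + 5 h 34 min + 9 h 12 min = 29 h 45 min.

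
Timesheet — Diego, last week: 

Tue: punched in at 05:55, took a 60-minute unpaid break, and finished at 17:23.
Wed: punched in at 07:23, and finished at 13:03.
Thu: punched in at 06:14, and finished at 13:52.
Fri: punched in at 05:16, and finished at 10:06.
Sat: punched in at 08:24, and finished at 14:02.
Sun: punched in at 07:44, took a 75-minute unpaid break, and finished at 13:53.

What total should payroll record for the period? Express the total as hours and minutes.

39 h 8 min

Tue: 05:55–17:23 = 11 h 28 min; less 60 min break → 10 h 28 min
Wed: 07:23–13:03 = 5 h 40 min
Thu: 06:14–13:52 = 7 h 38 min
Fri: 05:16–10:06 = 4 h 50 min
Sat: 08:24–14:02 = 5 h 38 min
Sun: 07:44–13:53 = 6 h 9 min; less 75 min break → 4 h 54 min
Total: 10 h 28 min + 5 h 40 min + 7 h 38 min + 4 h 50 min + 5 h 38 min + 4 h 54 min = 39 h 8 min.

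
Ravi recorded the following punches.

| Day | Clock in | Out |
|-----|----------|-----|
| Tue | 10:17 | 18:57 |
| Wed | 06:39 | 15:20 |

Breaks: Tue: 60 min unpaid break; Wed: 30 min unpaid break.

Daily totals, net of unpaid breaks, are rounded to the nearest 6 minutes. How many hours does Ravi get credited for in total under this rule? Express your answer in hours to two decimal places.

15.90 hours

Tue: 10:17–18:57 = 8 h 40 min − 60 min = 7 h 40 min → rounds to 7 h 42 min
Wed: 06:39–15:20 = 8 h 41 min − 30 min = 8 h 11 min → rounds to 8 h 12 min
Total credited: 15 h 54 min.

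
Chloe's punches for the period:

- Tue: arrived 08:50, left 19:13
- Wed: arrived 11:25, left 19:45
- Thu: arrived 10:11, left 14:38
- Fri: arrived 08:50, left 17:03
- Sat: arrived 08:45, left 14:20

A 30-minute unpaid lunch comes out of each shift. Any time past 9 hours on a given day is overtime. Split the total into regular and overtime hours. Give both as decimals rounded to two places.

Regular 33.58 hours, overtime 0.88 hours

Tue: 08:50–19:13 = 10 h 23 min; less 30 min break → 9 h 53 min
Wed: 11:25–19:45 = 8 h 20 min; less 30 min break → 7 h 50 min
Thu: 10:11–14:38 = 4 h 27 min; less 30 min break → 3 h 57 min
Fri: 08:50–17:03 = 8 h 13 min; less 30 min break → 7 h 43 min
Sat: 08:45–14:20 = 5 h 35 min; less 30 min break → 5 h 5 min
Tue reg 9 h 0 min / OT 0 h 53 min; Wed reg 7 h 50 min / OT 0 h 0 min; Thu reg 3 h 57 min / OT 0 h 0 min; Fri reg 7 h 43 min / OT 0 h 0 min; Sat reg 5 h 5 min / OT 0 h 0 min.
Totals: regular 33 h 35 min, overtime 0 h 53 min.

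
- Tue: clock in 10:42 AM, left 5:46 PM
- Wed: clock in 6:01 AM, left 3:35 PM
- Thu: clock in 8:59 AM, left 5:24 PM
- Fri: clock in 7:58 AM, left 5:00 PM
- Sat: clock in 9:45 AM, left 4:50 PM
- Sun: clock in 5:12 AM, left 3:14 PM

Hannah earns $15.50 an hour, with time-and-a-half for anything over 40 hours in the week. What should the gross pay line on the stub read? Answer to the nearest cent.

$880.40

Tue: 10:42 AM–5:46 PM = 7 h 4 min
Wed: 6:01 AM–3:35 PM = 9 h 34 min
Thu: 8:59 AM–5:24 PM = 8 h 25 min
Fri: 7:58 AM–5:00 PM = 9 h 2 min
Sat: 9:45 AM–4:50 PM = 7 h 5 min
Sun: 5:12 AM–3:14 PM = 10 h 2 min
Total worked: 51 h 12 min = 3072 min.
Regular 40 h 0 min = 2400 min at $15.50/h; overtime 11 h 12 min = 672 min at $23.25/h.
Pay = (2400 × $15.50 + 672 × $23.25) ÷ 60 = $880.40.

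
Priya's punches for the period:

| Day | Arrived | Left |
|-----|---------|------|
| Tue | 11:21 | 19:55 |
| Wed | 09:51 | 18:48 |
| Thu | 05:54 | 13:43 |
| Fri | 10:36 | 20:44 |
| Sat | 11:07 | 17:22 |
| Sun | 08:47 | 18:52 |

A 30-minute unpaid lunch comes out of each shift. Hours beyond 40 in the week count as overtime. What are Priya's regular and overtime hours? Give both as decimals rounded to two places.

Regular 40.00 hours, overtime 8.80 hours

Tue: 11:21–19:55 = 8 h 34 min; less 30 min break → 8 h 4 min
Wed: 09:51–18:48 = 8 h 57 min; less 30 min break → 8 h 27 min
Thu: 05:54–13:43 = 7 h 49 min; less 30 min break → 7 h 19 min
Fri: 10:36–20:44 = 10 h 8 min; less 30 min break → 9 h 38 min
Sat: 11:07–17:22 = 6 h 15 min; less 30 min break → 5 h 45 min
Sun: 08:47–18:52 = 10 h 5 min; less 30 min break → 9 h 35 min
Total worked: 48 h 48 min = 48.80 h.
Threshold 40 h → overtime 8 h 48 min, regular 40 h 0 min.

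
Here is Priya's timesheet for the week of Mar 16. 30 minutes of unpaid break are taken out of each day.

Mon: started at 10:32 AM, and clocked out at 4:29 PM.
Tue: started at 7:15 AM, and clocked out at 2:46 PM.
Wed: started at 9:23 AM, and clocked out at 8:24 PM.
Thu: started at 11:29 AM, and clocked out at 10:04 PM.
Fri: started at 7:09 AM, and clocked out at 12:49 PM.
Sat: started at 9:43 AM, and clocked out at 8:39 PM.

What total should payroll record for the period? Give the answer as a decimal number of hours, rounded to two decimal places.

Mon: 10:32 AM–4:29 PM = 5 h 57 min; less 30 min break → 5 h 27 min
Tue: 7:15 AM–2:46 PM = 7 h 31 min; less 30 min break → 7 h 1 min
Wed: 9:23 AM–8:24 PM = 11 h 1 min; less 30 min break → 10 h 31 min
Thu: 11:29 AM–10:04 PM = 10 h 35 min; less 30 min break → 10 h 5 min
Fri: 7:09 AM–12:49 PM = 5 h 40 min; less 30 min break → 5 h 10 min
Sat: 9:43 AM–8:39 PM = 10 h 56 min; less 30 min break → 10 h 26 min
Total: 5 h 27 min + 7 h 1 min + 10 h 31 min + 10 h 5 min + 5 h 10 min + 10 h 26 min = 48 h 40 min.

48.67 hours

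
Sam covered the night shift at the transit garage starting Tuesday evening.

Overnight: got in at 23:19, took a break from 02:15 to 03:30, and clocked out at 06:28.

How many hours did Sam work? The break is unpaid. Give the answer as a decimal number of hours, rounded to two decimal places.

5.90 hours

Overnight: 23:19 → midnight = 0 h 41 min; midnight → 06:28 = 6 h 28 min; span 7 h 9 min; less 75 min break → 5 h 54 min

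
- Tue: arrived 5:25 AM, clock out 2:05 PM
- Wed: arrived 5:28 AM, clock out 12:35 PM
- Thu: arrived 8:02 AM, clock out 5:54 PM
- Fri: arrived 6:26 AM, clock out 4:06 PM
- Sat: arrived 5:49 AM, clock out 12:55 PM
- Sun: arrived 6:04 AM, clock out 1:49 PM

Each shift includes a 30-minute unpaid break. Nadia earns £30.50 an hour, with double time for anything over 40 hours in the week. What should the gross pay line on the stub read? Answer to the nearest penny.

£1657.17

Tue: 5:25 AM–2:05 PM = 8 h 40 min; less 30 min break → 8 h 10 min
Wed: 5:28 AM–12:35 PM = 7 h 7 min; less 30 min break → 6 h 37 min
Thu: 8:02 AM–5:54 PM = 9 h 52 min; less 30 min break → 9 h 22 min
Fri: 6:26 AM–4:06 PM = 9 h 40 min; less 30 min break → 9 h 10 min
Sat: 5:49 AM–12:55 PM = 7 h 6 min; less 30 min break → 6 h 36 min
Sun: 6:04 AM–1:49 PM = 7 h 45 min; less 30 min break → 7 h 15 min
Total worked: 47 h 10 min = 2830 min.
Regular 40 h 0 min = 2400 min at £30.50/h; overtime 7 h 10 min = 430 min at £61.00/h.
Pay = (2400 × £30.50 + 430 × £61.00) ÷ 60 = £1657.17.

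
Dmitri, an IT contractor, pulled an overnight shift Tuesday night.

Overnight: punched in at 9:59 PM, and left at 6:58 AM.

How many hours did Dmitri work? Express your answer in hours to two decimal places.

8.98 hours

Overnight: 9:59 PM → midnight = 2 h 1 min; midnight → 6:58 AM = 6 h 58 min; span 8 h 59 min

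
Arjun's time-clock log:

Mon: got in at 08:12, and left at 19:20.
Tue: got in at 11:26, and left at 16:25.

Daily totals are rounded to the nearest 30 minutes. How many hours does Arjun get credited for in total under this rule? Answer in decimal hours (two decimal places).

16.00 hours

Mon: 08:12–19:20 = 11 h 8 min → rounds to 11 h 0 min
Tue: 11:26–16:25 = 4 h 59 min → rounds to 5 h 0 min
Total credited: 16 h 0 min.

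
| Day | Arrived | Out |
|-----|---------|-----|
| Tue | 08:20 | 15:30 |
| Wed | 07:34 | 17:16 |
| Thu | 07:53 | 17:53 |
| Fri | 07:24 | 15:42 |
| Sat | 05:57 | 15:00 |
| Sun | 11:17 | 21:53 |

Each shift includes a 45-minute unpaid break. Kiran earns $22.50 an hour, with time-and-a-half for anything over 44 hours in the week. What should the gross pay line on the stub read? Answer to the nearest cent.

Tue: 08:20–15:30 = 7 h 10 min; less 45 min break → 6 h 25 min
Wed: 07:34–17:16 = 9 h 42 min; less 45 min break → 8 h 57 min
Thu: 07:53–17:53 = 10 h 0 min; less 45 min break → 9 h 15 min
Fri: 07:24–15:42 = 8 h 18 min; less 45 min break → 7 h 33 min
Sat: 05:57–15:00 = 9 h 3 min; less 45 min break → 8 h 18 min
Sun: 11:17–21:53 = 10 h 36 min; less 45 min break → 9 h 51 min
Total worked: 50 h 19 min = 3019 min.
Regular 44 h 0 min = 2640 min at $22.50/h; overtime 6 h 19 min = 379 min at $33.75/h.
Pay = (2640 × $22.50 + 379 × $33.75) ÷ 60 = $1203.19.

$1203.19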